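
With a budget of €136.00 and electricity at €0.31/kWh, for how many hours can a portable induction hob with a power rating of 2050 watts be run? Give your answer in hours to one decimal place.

Energy available = €136.00 ÷ €0.31/kWh = 438.7097 kWh
Hours = 438.7097 kWh ÷ 2.05 kW = 214.0 h

214.0 h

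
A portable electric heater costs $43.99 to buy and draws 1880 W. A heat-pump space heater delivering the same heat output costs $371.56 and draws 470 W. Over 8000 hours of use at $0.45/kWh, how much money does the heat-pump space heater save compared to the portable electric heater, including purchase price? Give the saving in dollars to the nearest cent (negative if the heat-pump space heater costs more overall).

$4748.43

portable electric heater: $43.99 + (1880/1000) kW × 8000 h × $0.45 = $43.99 + $6768 = $6811.99
heat-pump space heater: $371.56 + (470/1000) kW × 8000 h × $0.45 = $371.56 + $1692 = $2063.56
Saving = $6811.99 − $2063.56 = $4748.43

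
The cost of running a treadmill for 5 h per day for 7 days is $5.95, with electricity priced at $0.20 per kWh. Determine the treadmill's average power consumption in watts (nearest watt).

850 W

Energy = $5.95 ÷ $0.20/kWh = 29.75 kWh
Runtime = 5 h/day × 7 days = 35 h
Power = 29.75 kWh ÷ 35 h = 0.85 kW = 850 W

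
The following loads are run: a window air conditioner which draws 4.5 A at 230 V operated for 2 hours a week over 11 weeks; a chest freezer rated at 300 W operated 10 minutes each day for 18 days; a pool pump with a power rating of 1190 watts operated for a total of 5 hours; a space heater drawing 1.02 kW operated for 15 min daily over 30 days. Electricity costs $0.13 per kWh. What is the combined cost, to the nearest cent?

$4.85

window air conditioner: Power = 4.5 A × 230 V = 1035 W = 1.035 kW
window air conditioner: Runtime = 2 h/week × 11 weeks = 22 h
window air conditioner: 1.035 kW × 22 h = 22.77 kWh
chest freezer: Runtime = 10 min × 18 = 180 min = 3 h
chest freezer: 0.3 kW × 3 h = 0.9 kWh
pool pump: 1.19 kW × 5 h = 5.95 kWh
space heater: Runtime = 15 min × 30 = 450 min = 7.5 h
space heater: 1.02 kW × 7.5 h = 7.65 kWh
Total energy = 37.27 kWh
Cost = 37.27 × $0.13 = $4.85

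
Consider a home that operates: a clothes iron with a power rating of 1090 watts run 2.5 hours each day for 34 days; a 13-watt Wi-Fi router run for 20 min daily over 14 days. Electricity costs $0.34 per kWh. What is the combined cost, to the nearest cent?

$31.52

clothes iron: Runtime = 2.5 h/day × 34 days = 85 h
clothes iron: 1.09 kW × 85 h = 92.65 kWh
Wi-Fi router: Runtime = 20 min × 14 = 280 min = 4.666666… h
Wi-Fi router: 0.013 kW × 4.666666… h = 0.060666… kWh
Total energy = 92.710666… kWh
Cost = 92.710666… × $0.34 = $31.52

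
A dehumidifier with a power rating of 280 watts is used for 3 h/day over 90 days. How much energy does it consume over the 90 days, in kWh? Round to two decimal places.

75.60 kWh

Runtime = 3 h/day × 90 days = 270 h
Energy = 0.28 kW × 270 h = 75.6 kWh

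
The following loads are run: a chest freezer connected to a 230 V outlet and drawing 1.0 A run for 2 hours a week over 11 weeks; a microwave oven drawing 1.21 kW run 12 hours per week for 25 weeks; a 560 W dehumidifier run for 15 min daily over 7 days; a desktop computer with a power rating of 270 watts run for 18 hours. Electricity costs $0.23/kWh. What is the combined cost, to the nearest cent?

$86.00

chest freezer: Power = 1.0 A × 230 V = 230 W = 0.23 kW
chest freezer: Runtime = 2 h/week × 11 weeks = 22 h
chest freezer: 0.23 kW × 22 h = 5.06 kWh
microwave oven: Runtime = 12 h/week × 25 weeks = 300 h
microwave oven: 1.21 kW × 300 h = 363 kWh
dehumidifier: Runtime = 15 min × 7 = 105 min = 1.75 h
dehumidifier: 0.56 kW × 1.75 h = 0.98 kWh
desktop computer: 0.27 kW × 18 h = 4.86 kWh
Total energy = 373.9 kWh
Cost = 373.9 × $0.23 = $86.00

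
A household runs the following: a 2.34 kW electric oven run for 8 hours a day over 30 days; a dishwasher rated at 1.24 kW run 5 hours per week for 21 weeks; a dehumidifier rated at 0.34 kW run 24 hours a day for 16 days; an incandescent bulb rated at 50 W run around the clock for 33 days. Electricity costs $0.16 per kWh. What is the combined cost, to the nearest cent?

electric oven: Runtime = 8 h/day × 30 days = 240 h
electric oven: 2.34 kW × 240 h = 561.6 kWh
dishwasher: Runtime = 5 h/week × 21 weeks = 105 h
dishwasher: 1.24 kW × 105 h = 130.2 kWh
dehumidifier: Runtime = 24 h × 16 = 384 h
dehumidifier: 0.34 kW × 384 h = 130.56 kWh
incandescent bulb: Runtime = 24 h × 33 = 792 h
incandescent bulb: 0.05 kW × 792 h = 39.6 kWh
Total energy = 861.96 kWh
Cost = 861.96 × $0.16 = $137.91

$137.91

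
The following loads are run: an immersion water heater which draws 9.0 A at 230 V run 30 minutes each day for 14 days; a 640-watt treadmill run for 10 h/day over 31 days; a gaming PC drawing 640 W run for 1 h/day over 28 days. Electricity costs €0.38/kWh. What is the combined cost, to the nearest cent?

immersion water heater: Power = 9.0 A × 230 V = 2070 W = 2.07 kW
immersion water heater: Runtime = 30 min × 14 = 420 min = 7 h
immersion water heater: 2.07 kW × 7 h = 14.49 kWh
treadmill: Runtime = 10 h/day × 31 days = 310 h
treadmill: 0.64 kW × 310 h = 198.4 kWh
gaming PC: Runtime = 1 h/day × 28 days = 28 h
gaming PC: 0.64 kW × 28 h = 17.92 kWh
Total energy = 230.81 kWh
Cost = 230.81 × €0.38 = €87.71

€87.71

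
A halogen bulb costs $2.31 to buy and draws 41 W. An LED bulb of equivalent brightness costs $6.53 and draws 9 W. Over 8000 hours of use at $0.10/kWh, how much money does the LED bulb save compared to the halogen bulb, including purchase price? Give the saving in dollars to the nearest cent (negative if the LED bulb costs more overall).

halogen bulb: $2.31 + (41/1000) kW × 8000 h × $0.10 = $2.31 + $32.8 = $35.11
LED bulb: $6.53 + (9/1000) kW × 8000 h × $0.10 = $6.53 + $7.2 = $13.73
Saving = $35.11 − $13.73 = $21.38

$21.38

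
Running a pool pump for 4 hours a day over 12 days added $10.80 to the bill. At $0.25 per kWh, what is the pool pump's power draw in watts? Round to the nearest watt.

Energy = $10.80 ÷ $0.25/kWh = 43.2 kWh
Runtime = 4 h/day × 12 days = 48 h
Power = 43.2 kWh ÷ 48 h = 0.9 kW = 900 W

900 W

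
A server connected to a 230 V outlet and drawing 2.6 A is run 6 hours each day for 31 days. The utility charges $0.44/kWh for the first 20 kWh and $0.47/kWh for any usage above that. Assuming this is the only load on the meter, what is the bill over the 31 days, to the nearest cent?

$51.68

Power = 2.6 A × 230 V = 598 W = 0.598 kW
Runtime = 6 h/day × 31 days = 186 h
Energy = 0.598 kW × 186 h = 111.228 kWh
Tier 1 (0–20 kWh): 20 × $0.44 = $8.8
Above 20 kWh: 91.228 × $0.47 = $42.87716
Bill = $51.68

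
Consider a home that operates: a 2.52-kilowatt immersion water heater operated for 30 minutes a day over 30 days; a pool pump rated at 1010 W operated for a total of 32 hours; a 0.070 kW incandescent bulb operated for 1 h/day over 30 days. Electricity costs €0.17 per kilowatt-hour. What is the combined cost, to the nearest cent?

€12.28

immersion water heater: Runtime = 30 min × 30 = 900 min = 15 h
immersion water heater: 2.52 kW × 15 h = 37.8 kWh
pool pump: 1.01 kW × 32 h = 32.32 kWh
incandescent bulb: Runtime = 1 h/day × 30 days = 30 h
incandescent bulb: 0.07 kW × 30 h = 2.1 kWh
Total energy = 72.22 kWh
Cost = 72.22 × €0.17 = €12.28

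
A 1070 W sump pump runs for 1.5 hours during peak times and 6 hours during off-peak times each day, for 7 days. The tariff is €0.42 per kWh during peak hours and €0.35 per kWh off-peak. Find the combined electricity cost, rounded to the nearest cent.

€20.45

Peak energy = 1.07 kW × 1.5 h × 7 = 11.235 kWh
Off-peak energy = 1.07 kW × 6 h × 7 = 44.94 kWh
Cost = 11.235 × €0.42 + 44.94 × €0.35 = €4.7187 + €15.729 = €20.45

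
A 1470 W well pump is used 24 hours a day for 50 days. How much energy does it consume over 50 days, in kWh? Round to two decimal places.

1764.00 kWh

Runtime = 24 h × 50 = 1200 h
Energy = 1.47 kW × 1200 h = 1764 kWh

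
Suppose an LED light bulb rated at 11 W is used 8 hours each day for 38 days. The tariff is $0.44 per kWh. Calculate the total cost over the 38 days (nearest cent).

Runtime = 8 h/day × 38 days = 304 h
Energy = 0.011 kW × 304 h = 3.344 kWh
Cost = 3.344 kWh × $0.44/kWh = $1.47

$1.47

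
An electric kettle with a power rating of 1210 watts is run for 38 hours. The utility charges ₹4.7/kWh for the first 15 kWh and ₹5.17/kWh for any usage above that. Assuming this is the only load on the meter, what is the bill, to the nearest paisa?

₹230.67

Energy = 1.21 kW × 38 h = 45.98 kWh
Tier 1 (0–15 kWh): 15 × ₹4.7 = ₹70.5
Above 15 kWh: 30.98 × ₹5.17 = ₹160.1666
Bill = ₹230.67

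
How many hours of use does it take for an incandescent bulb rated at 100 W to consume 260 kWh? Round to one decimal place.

2600.0 h

Hours = 260 kWh ÷ 0.1 kW = 2600.0 h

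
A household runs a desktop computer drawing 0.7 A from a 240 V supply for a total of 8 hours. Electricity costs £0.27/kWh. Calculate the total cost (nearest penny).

Power = 0.7 A × 240 V = 168 W = 0.168 kW
Energy = 0.168 kW × 8 h = 1.344 kWh
Cost = 1.344 kWh × £0.27/kWh = £0.36

£0.36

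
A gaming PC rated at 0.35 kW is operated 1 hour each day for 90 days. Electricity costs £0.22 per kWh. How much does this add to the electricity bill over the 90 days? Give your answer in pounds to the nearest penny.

Runtime = 1 h/day × 90 days = 90 h
Energy = 0.35 kW × 90 h = 31.5 kWh
Cost = 31.5 kWh × £0.22/kWh = £6.93

£6.93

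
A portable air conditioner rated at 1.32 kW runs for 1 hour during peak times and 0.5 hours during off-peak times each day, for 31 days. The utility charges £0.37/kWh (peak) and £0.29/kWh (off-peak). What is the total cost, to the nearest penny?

£21.07

Peak energy = 1.32 kW × 1 h × 31 = 40.92 kWh
Off-peak energy = 1.32 kW × 0.5 h × 31 = 20.46 kWh
Cost = 40.92 × £0.37 + 20.46 × £0.29 = £15.1404 + £5.9334 = £21.07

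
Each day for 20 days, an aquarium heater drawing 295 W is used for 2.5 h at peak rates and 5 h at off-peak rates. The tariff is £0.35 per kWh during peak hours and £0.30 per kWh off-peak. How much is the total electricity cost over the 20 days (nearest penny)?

Peak energy = 0.295 kW × 2.5 h × 20 = 14.75 kWh
Off-peak energy = 0.295 kW × 5 h × 20 = 29.5 kWh
Cost = 14.75 × £0.35 + 29.5 × £0.30 = £5.1625 + £8.85 = £14.01

£14.01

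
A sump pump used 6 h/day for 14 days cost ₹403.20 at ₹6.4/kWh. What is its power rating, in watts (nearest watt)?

750 W

Energy = ₹403.20 ÷ ₹6.4/kWh = 63 kWh
Runtime = 6 h/day × 14 days = 84 h
Power = 63 kWh ÷ 84 h = 0.75 kW = 750 W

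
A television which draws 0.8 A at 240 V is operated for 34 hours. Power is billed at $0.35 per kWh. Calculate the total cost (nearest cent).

Power = 0.8 A × 240 V = 192 W = 0.192 kW
Energy = 0.192 kW × 34 h = 6.528 kWh
Cost = 6.528 kWh × $0.35/kWh = $2.28

$2.28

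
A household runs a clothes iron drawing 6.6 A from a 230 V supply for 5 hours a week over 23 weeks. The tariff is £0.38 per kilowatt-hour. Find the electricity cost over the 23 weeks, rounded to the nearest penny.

£66.34

Power = 6.6 A × 230 V = 1518 W = 1.518 kW
Runtime = 5 h/week × 23 weeks = 115 h
Energy = 1.518 kW × 115 h = 174.57 kWh
Cost = 174.57 kWh × £0.38/kWh = £66.34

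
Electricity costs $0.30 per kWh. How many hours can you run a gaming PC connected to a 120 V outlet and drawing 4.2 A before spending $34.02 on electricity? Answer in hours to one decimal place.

Power = 4.2 A × 120 V = 504 W = 0.504 kW
Energy available = $34.02 ÷ $0.30/kWh = 113.4 kWh
Hours = 113.4 kWh ÷ 0.504 kW = 225.0 h

225.0 h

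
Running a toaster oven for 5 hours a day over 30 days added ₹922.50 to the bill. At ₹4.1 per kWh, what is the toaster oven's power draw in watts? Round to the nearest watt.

1500 W

Energy = ₹922.50 ÷ ₹4.1/kWh = 225 kWh
Runtime = 5 h/day × 30 days = 150 h
Power = 225 kWh ÷ 150 h = 1.5 kW = 1500 W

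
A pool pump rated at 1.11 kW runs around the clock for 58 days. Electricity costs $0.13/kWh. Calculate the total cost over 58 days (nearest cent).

$200.87

Runtime = 24 h × 58 = 1392 h
Energy = 1.11 kW × 1392 h = 1545.12 kWh
Cost = 1545.12 kWh × $0.13/kWh = $200.87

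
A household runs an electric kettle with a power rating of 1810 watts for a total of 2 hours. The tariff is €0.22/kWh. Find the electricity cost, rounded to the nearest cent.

Energy = 1.81 kW × 2 h = 3.62 kWh
Cost = 3.62 kWh × €0.22/kWh = €0.80

€0.80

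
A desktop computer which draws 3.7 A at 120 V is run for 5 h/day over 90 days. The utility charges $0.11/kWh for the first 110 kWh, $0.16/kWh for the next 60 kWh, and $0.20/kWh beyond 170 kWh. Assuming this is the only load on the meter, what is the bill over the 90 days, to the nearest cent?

Power = 3.7 A × 120 V = 444 W = 0.444 kW
Runtime = 5 h/day × 90 days = 450 h
Energy = 0.444 kW × 450 h = 199.8 kWh
Tier 1 (0–110 kWh): 110 × $0.11 = $12.1
Tier 2 (110–170 kWh): 60 × $0.16 = $9.6
Above 170 kWh: 29.8 × $0.20 = $5.96
Bill = $27.66

$27.66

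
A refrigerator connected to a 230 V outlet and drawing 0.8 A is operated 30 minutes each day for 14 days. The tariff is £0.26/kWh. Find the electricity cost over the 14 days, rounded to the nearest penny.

£0.33

Power = 0.8 A × 230 V = 184 W = 0.184 kW
Runtime = 30 min × 14 = 420 min = 7 h
Energy = 0.184 kW × 7 h = 1.288 kWh
Cost = 1.288 kWh × £0.26/kWh = £0.33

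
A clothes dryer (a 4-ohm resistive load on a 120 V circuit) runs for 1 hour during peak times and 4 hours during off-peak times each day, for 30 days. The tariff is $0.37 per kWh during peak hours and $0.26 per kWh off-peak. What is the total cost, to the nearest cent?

$152.28

Power = V²/R = 120²/4 = 3600 W = 3.6 kW
Peak energy = 3.6 kW × 1 h × 30 = 108 kWh
Off-peak energy = 3.6 kW × 4 h × 30 = 432 kWh
Cost = 108 × $0.37 + 432 × $0.26 = $39.96 + $112.32 = $152.28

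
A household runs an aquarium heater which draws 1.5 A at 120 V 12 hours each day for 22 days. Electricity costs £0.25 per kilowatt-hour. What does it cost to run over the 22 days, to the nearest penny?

£11.88

Power = 1.5 A × 120 V = 180 W = 0.18 kW
Runtime = 12 h/day × 22 days = 264 h
Energy = 0.18 kW × 264 h = 47.52 kWh
Cost = 47.52 kWh × £0.25/kWh = £11.88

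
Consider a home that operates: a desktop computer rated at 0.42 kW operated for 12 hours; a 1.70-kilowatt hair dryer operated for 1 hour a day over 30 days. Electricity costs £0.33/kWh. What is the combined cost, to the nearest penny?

£18.49

desktop computer: 0.42 kW × 12 h = 5.04 kWh
hair dryer: Runtime = 1 h/day × 30 days = 30 h
hair dryer: 1.7 kW × 30 h = 51 kWh
Total energy = 56.04 kWh
Cost = 56.04 × £0.33 = £18.49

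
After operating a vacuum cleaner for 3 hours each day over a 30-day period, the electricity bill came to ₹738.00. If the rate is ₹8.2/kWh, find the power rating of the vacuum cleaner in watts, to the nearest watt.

1000 W

Energy = ₹738.00 ÷ ₹8.2/kWh = 90 kWh
Runtime = 3 h/day × 30 days = 90 h
Power = 90 kWh ÷ 90 h = 1 kW = 1000 W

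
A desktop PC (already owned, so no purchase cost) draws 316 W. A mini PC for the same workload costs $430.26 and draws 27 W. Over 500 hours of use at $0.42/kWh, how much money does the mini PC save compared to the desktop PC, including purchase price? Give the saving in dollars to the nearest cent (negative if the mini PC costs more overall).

-$369.57

desktop PC: $0.00 + (316/1000) kW × 500 h × $0.42 = $0.00 + $66.36 = $66.36
mini PC: $430.26 + (27/1000) kW × 500 h × $0.42 = $430.26 + $5.67 = $435.93
Saving = $66.36 − $435.93 = −$369.57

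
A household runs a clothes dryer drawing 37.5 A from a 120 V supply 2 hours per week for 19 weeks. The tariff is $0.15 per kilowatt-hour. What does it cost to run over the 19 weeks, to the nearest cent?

Power = 37.5 A × 120 V = 4500 W = 4.5 kW
Runtime = 2 h/week × 19 weeks = 38 h
Energy = 4.5 kW × 38 h = 171 kWh
Cost = 171 kWh × $0.15/kWh = $25.65

$25.65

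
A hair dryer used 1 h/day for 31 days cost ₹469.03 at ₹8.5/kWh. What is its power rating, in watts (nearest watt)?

Energy = ₹469.03 ÷ ₹8.5/kWh = 55.18 kWh
Runtime = 1 h/day × 31 days = 31 h
Power = 55.18 kWh ÷ 31 h = 1.78 kW = 1780 W

1780 W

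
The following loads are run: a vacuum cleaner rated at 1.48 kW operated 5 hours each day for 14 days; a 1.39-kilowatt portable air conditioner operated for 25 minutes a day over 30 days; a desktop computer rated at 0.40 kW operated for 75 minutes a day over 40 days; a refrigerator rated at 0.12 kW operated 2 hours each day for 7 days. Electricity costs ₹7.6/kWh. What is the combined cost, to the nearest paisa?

₹1084.18

vacuum cleaner: Runtime = 5 h/day × 14 days = 70 h
vacuum cleaner: 1.48 kW × 70 h = 103.6 kWh
portable air conditioner: Runtime = 25 min × 30 = 750 min = 12.5 h
portable air conditioner: 1.39 kW × 12.5 h = 17.375 kWh
desktop computer: Runtime = 75 min × 40 = 3000 min = 50 h
desktop computer: 0.4 kW × 50 h = 20 kWh
refrigerator: Runtime = 2 h/day × 7 days = 14 h
refrigerator: 0.12 kW × 14 h = 1.68 kWh
Total energy = 142.655 kWh
Cost = 142.655 × ₹7.6 = ₹1084.18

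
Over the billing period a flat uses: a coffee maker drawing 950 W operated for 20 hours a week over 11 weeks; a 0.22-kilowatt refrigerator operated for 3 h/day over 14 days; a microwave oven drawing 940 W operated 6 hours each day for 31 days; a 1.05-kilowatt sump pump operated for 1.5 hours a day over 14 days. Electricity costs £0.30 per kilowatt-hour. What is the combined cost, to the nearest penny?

£124.54

coffee maker: Runtime = 20 h/week × 11 weeks = 220 h
coffee maker: 0.95 kW × 220 h = 209 kWh
refrigerator: Runtime = 3 h/day × 14 days = 42 h
refrigerator: 0.22 kW × 42 h = 9.24 kWh
microwave oven: Runtime = 6 h/day × 31 days = 186 h
microwave oven: 0.94 kW × 186 h = 174.84 kWh
sump pump: Runtime = 1.5 h/day × 14 days = 21 h
sump pump: 1.05 kW × 21 h = 22.05 kWh
Total energy = 415.13 kWh
Cost = 415.13 × £0.30 = £124.54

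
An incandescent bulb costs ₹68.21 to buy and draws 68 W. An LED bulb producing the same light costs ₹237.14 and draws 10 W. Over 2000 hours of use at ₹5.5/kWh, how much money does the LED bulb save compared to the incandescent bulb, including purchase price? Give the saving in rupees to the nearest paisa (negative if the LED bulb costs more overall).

incandescent bulb: ₹68.21 + (68/1000) kW × 2000 h × ₹5.5 = ₹68.21 + ₹748 = ₹816.21
LED bulb: ₹237.14 + (10/1000) kW × 2000 h × ₹5.5 = ₹237.14 + ₹110 = ₹347.14
Saving = ₹816.21 − ₹347.14 = ₹469.07

₹469.07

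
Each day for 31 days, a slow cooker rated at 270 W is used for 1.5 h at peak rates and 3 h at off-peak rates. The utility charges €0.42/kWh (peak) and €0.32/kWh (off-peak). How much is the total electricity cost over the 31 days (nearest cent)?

Peak energy = 0.27 kW × 1.5 h × 31 = 12.555 kWh
Off-peak energy = 0.27 kW × 3 h × 31 = 25.11 kWh
Cost = 12.555 × €0.42 + 25.11 × €0.32 = €5.2731 + €8.0352 = €13.31

€13.31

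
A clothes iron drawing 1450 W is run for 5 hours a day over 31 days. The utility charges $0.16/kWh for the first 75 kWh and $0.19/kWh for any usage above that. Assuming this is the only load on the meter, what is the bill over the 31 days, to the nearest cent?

Runtime = 5 h/day × 31 days = 155 h
Energy = 1.45 kW × 155 h = 224.75 kWh
Tier 1 (0–75 kWh): 75 × $0.16 = $12
Above 75 kWh: 149.75 × $0.19 = $28.4525
Bill = $40.45

$40.45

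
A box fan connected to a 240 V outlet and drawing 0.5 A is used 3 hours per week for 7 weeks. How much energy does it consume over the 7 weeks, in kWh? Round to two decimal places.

Power = 0.5 A × 240 V = 120 W = 0.12 kW
Runtime = 3 h/week × 7 weeks = 21 h
Energy = 0.12 kW × 21 h = 2.52 kWh

2.52 kWh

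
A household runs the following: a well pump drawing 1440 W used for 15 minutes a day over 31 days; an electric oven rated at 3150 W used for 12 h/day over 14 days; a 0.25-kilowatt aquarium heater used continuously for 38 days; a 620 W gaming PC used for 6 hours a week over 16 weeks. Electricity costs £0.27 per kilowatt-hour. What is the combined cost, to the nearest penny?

well pump: Runtime = 15 min × 31 = 465 min = 7.75 h
well pump: 1.44 kW × 7.75 h = 11.16 kWh
electric oven: Runtime = 12 h/day × 14 days = 168 h
electric oven: 3.15 kW × 168 h = 529.2 kWh
aquarium heater: Runtime = 24 h × 38 = 912 h
aquarium heater: 0.25 kW × 912 h = 228 kWh
gaming PC: Runtime = 6 h/week × 16 weeks = 96 h
gaming PC: 0.62 kW × 96 h = 59.52 kWh
Total energy = 827.88 kWh
Cost = 827.88 × £0.27 = £223.53

£223.53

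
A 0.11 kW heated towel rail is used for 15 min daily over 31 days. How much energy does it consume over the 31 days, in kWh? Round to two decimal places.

0.85 kWh

Runtime = 15 min × 31 = 465 min = 7.75 h
Energy = 0.11 kW × 7.75 h = 0.8525 kWh ≈ 0.85 kWh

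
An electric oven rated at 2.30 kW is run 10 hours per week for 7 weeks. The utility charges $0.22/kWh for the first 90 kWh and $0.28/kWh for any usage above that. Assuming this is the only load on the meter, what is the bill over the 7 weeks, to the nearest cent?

Runtime = 10 h/week × 7 weeks = 70 h
Energy = 2.3 kW × 70 h = 161 kWh
Tier 1 (0–90 kWh): 90 × $0.22 = $19.8
Above 90 kWh: 71 × $0.28 = $19.88
Bill = $39.68

$39.68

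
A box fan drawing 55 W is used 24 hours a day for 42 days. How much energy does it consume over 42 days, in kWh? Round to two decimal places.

Runtime = 24 h × 42 = 1008 h
Energy = 0.055 kW × 1008 h = 55.44 kWh

55.44 kWh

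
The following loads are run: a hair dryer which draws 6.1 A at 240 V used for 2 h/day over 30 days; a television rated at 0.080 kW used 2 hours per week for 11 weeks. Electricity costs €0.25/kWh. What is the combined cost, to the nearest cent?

€22.40

hair dryer: Power = 6.1 A × 240 V = 1464 W = 1.464 kW
hair dryer: Runtime = 2 h/day × 30 days = 60 h
hair dryer: 1.464 kW × 60 h = 87.84 kWh
television: Runtime = 2 h/week × 11 weeks = 22 h
television: 0.08 kW × 22 h = 1.76 kWh
Total energy = 89.6 kWh
Cost = 89.6 × €0.25 = €22.40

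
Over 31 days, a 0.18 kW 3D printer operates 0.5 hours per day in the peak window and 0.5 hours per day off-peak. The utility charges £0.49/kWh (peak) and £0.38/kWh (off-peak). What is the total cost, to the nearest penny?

Peak energy = 0.18 kW × 0.5 h × 31 = 2.79 kWh
Off-peak energy = 0.18 kW × 0.5 h × 31 = 2.79 kWh
Cost = 2.79 × £0.49 + 2.79 × £0.38 = £1.3671 + £1.0602 = £2.43

£2.43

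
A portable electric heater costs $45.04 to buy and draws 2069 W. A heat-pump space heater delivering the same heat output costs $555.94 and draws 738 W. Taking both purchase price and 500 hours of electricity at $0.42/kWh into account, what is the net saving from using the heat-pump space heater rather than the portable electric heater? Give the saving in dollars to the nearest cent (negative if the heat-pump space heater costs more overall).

-$231.39

portable electric heater: $45.04 + (2069/1000) kW × 500 h × $0.42 = $45.04 + $434.49 = $479.53
heat-pump space heater: $555.94 + (738/1000) kW × 500 h × $0.42 = $555.94 + $154.98 = $710.92
Saving = $479.53 − $710.92 = −$231.39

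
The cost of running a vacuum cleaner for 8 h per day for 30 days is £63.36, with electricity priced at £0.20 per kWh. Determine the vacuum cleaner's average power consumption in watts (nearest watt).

1320 W

Energy = £63.36 ÷ £0.20/kWh = 316.8 kWh
Runtime = 8 h/day × 30 days = 240 h
Power = 316.8 kWh ÷ 240 h = 1.32 kW = 1320 W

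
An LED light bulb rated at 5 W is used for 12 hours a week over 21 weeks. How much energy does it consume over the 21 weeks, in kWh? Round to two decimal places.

1.26 kWh

Runtime = 12 h/week × 21 weeks = 252 h
Energy = 0.005 kW × 252 h = 1.26 kWh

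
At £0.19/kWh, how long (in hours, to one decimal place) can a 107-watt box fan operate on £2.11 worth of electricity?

103.8 h

Energy available = £2.11 ÷ £0.19/kWh = 11.1053 kWh
Hours = 11.1053 kWh ÷ 0.107 kW = 103.8 h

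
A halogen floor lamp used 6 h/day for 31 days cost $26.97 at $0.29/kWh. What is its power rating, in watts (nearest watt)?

500 W

Energy = $26.97 ÷ $0.29/kWh = 93 kWh
Runtime = 6 h/day × 31 days = 186 h
Power = 93 kWh ÷ 186 h = 0.5 kW = 500 W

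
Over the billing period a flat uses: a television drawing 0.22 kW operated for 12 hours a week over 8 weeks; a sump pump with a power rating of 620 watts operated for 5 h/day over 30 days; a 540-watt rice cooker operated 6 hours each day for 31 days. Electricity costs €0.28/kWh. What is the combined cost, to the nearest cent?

€60.08

television: Runtime = 12 h/week × 8 weeks = 96 h
television: 0.22 kW × 96 h = 21.12 kWh
sump pump: Runtime = 5 h/day × 30 days = 150 h
sump pump: 0.62 kW × 150 h = 93 kWh
rice cooker: Runtime = 6 h/day × 31 days = 186 h
rice cooker: 0.54 kW × 186 h = 100.44 kWh
Total energy = 214.56 kWh
Cost = 214.56 × €0.28 = €60.08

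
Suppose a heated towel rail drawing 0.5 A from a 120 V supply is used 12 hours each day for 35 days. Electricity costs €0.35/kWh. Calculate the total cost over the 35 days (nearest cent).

€8.82

Power = 0.5 A × 120 V = 60 W = 0.06 kW
Runtime = 12 h/day × 35 days = 420 h
Energy = 0.06 kW × 420 h = 25.2 kWh
Cost = 25.2 kWh × €0.35/kWh = €8.82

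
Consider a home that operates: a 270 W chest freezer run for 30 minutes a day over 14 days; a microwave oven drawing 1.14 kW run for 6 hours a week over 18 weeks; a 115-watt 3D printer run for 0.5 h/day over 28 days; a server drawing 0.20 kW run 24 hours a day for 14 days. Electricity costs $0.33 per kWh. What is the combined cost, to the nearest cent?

chest freezer: Runtime = 30 min × 14 = 420 min = 7 h
chest freezer: 0.27 kW × 7 h = 1.89 kWh
microwave oven: Runtime = 6 h/week × 18 weeks = 108 h
microwave oven: 1.14 kW × 108 h = 123.12 kWh
3D printer: Runtime = 0.5 h/day × 28 days = 14 h
3D printer: 0.115 kW × 14 h = 1.61 kWh
server: Runtime = 24 h × 14 = 336 h
server: 0.2 kW × 336 h = 67.2 kWh
Total energy = 193.82 kWh
Cost = 193.82 × $0.33 = $63.96

$63.96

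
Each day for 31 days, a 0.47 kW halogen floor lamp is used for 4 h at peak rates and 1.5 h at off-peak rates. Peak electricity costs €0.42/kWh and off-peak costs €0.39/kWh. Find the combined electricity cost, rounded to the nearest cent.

Peak energy = 0.47 kW × 4 h × 31 = 58.28 kWh
Off-peak energy = 0.47 kW × 1.5 h × 31 = 21.855 kWh
Cost = 58.28 × €0.42 + 21.855 × €0.39 = €24.4776 + €8.52345 = €33.00

€33.00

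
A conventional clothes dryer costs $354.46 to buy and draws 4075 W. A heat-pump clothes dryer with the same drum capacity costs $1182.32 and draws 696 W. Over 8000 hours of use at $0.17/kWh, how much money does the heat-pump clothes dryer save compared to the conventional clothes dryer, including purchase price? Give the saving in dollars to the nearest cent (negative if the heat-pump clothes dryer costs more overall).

$3767.58

conventional clothes dryer: $354.46 + (4075/1000) kW × 8000 h × $0.17 = $354.46 + $5542 = $5896.46
heat-pump clothes dryer: $1182.32 + (696/1000) kW × 8000 h × $0.17 = $1182.32 + $946.56 = $2128.88
Saving = $5896.46 − $2128.88 = $3767.58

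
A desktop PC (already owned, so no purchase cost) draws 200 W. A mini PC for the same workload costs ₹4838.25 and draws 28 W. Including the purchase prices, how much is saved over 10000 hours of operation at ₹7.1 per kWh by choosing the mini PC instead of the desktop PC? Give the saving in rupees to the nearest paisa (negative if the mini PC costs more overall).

desktop PC: ₹0.00 + (200/1000) kW × 10000 h × ₹7.1 = ₹0.00 + ₹14200 = ₹14200
mini PC: ₹4838.25 + (28/1000) kW × 10000 h × ₹7.1 = ₹4838.25 + ₹1988 = ₹6826.25
Saving = ₹14200 − ₹6826.25 = ₹7373.75

₹7373.75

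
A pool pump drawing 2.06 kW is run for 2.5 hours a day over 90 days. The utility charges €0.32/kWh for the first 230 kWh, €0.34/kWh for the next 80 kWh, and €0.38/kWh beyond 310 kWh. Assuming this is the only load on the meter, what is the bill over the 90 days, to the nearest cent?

Runtime = 2.5 h/day × 90 days = 225 h
Energy = 2.06 kW × 225 h = 463.5 kWh
Tier 1 (0–230 kWh): 230 × €0.32 = €73.6
Tier 2 (230–310 kWh): 80 × €0.34 = €27.2
Above 310 kWh: 153.5 × €0.38 = €58.33
Bill = €159.13

€159.13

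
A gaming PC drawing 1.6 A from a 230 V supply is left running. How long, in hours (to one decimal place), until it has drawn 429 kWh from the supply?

Power = 1.6 A × 230 V = 368 W = 0.368 kW
Hours = 429 kWh ÷ 0.368 kW = 1165.8 h

1165.8 h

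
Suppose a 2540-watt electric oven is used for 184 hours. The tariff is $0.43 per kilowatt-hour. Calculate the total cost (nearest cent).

$200.96

Energy = 2.54 kW × 184 h = 467.36 kWh
Cost = 467.36 kWh × $0.43/kWh = $200.96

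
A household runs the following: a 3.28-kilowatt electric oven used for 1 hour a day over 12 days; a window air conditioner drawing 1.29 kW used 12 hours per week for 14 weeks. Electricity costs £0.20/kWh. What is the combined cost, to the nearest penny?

electric oven: Runtime = 1 h/day × 12 days = 12 h
electric oven: 3.28 kW × 12 h = 39.36 kWh
window air conditioner: Runtime = 12 h/week × 14 weeks = 168 h
window air conditioner: 1.29 kW × 168 h = 216.72 kWh
Total energy = 256.08 kWh
Cost = 256.08 × £0.20 = £51.22

£51.22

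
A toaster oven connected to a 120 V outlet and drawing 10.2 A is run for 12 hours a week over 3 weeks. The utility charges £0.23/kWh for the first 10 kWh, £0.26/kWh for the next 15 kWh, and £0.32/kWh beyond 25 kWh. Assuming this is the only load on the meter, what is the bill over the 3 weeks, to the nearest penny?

£12.30

Power = 10.2 A × 120 V = 1224 W = 1.224 kW
Runtime = 12 h/week × 3 weeks = 36 h
Energy = 1.224 kW × 36 h = 44.064 kWh
Tier 1 (0–10 kWh): 10 × £0.23 = £2.3
Tier 2 (10–25 kWh): 15 × £0.26 = £3.9
Above 25 kWh: 19.064 × £0.32 = £6.10048
Bill = £12.30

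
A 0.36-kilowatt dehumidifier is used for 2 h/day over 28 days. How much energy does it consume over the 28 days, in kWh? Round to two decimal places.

20.16 kWh

Runtime = 2 h/day × 28 days = 56 h
Energy = 0.36 kW × 56 h = 20.16 kWh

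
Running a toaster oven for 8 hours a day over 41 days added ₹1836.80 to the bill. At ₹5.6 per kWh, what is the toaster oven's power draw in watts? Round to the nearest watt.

1000 W

Energy = ₹1836.80 ÷ ₹5.6/kWh = 328 kWh
Runtime = 8 h/day × 41 days = 328 h
Power = 328 kWh ÷ 328 h = 1 kW = 1000 W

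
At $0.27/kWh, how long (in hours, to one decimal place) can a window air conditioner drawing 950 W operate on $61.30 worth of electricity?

Energy available = $61.30 ÷ $0.27/kWh = 227.037 kWh
Hours = 227.037 kWh ÷ 0.95 kW = 239.0 h

239.0 h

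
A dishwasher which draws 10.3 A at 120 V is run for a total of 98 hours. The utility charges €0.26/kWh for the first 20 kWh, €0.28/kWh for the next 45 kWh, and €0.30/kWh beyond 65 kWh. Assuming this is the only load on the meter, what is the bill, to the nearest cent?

Power = 10.3 A × 120 V = 1236 W = 1.236 kW
Energy = 1.236 kW × 98 h = 121.128 kWh
Tier 1 (0–20 kWh): 20 × €0.26 = €5.2
Tier 2 (20–65 kWh): 45 × €0.28 = €12.6
Above 65 kWh: 56.128 × €0.30 = €16.8384
Bill = €34.64

€34.64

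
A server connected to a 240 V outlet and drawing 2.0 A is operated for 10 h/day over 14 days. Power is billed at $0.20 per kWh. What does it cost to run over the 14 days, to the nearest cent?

$13.44

Power = 2.0 A × 240 V = 480 W = 0.48 kW
Runtime = 10 h/day × 14 days = 140 h
Energy = 0.48 kW × 140 h = 67.2 kWh
Cost = 67.2 kWh × $0.20/kWh = $13.44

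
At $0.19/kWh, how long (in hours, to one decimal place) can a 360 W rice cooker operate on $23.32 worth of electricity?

340.9 h

Energy available = $23.32 ÷ $0.19/kWh = 122.7368 kWh
Hours = 122.7368 kWh ÷ 0.36 kW = 340.9 h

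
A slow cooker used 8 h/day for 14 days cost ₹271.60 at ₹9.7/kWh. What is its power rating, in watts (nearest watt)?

250 W

Energy = ₹271.60 ÷ ₹9.7/kWh = 28 kWh
Runtime = 8 h/day × 14 days = 112 h
Power = 28 kWh ÷ 112 h = 0.25 kW = 250 W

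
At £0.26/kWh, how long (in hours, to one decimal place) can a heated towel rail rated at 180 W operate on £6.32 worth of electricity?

135.0 h

Energy available = £6.32 ÷ £0.26/kWh = 24.3077 kWh
Hours = 24.3077 kWh ÷ 0.18 kW = 135.0 h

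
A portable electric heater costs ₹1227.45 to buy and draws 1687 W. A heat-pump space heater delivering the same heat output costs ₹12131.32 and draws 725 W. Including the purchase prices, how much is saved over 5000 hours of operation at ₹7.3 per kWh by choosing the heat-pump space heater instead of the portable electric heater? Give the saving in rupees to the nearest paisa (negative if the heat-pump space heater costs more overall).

₹24209.13

portable electric heater: ₹1227.45 + (1687/1000) kW × 5000 h × ₹7.3 = ₹1227.45 + ₹61575.5 = ₹62802.95
heat-pump space heater: ₹12131.32 + (725/1000) kW × 5000 h × ₹7.3 = ₹12131.32 + ₹26462.5 = ₹38593.82
Saving = ₹62802.95 − ₹38593.82 = ₹24209.13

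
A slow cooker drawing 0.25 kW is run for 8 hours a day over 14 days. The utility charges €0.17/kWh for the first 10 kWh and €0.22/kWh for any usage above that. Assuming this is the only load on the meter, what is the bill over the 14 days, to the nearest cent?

Runtime = 8 h/day × 14 days = 112 h
Energy = 0.25 kW × 112 h = 28 kWh
Tier 1 (0–10 kWh): 10 × €0.17 = €1.7
Above 10 kWh: 18 × €0.22 = €3.96
Bill = €5.66

€5.66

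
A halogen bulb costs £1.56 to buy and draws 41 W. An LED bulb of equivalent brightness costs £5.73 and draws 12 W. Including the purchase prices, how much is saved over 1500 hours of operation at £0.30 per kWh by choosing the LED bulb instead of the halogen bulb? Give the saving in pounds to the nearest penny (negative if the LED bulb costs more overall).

halogen bulb: £1.56 + (41/1000) kW × 1500 h × £0.30 = £1.56 + £18.45 = £20.01
LED bulb: £5.73 + (12/1000) kW × 1500 h × £0.30 = £5.73 + £5.4 = £11.13
Saving = £20.01 − £11.13 = £8.88

£8.88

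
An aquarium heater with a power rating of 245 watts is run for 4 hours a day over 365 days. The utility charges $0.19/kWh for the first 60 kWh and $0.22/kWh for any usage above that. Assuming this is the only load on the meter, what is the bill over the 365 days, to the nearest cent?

Runtime = 4 h/day × 365 days = 1460 h
Energy = 0.245 kW × 1460 h = 357.7 kWh
Tier 1 (0–60 kWh): 60 × $0.19 = $11.4
Above 60 kWh: 297.7 × $0.22 = $65.494
Bill = $76.89

$76.89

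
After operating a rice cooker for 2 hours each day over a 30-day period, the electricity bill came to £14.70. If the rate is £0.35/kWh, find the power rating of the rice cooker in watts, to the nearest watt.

Energy = £14.70 ÷ £0.35/kWh = 42 kWh
Runtime = 2 h/day × 30 days = 60 h
Power = 42 kWh ÷ 60 h = 0.7 kW = 700 W

700 W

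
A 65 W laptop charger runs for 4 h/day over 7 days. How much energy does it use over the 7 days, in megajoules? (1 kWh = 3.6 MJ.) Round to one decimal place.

6.6 MJ

Runtime = 4 h/day × 7 days = 28 h
Energy = 0.065 kW × 28 h = 1.82 kWh
= 1.82 × 3.6 MJ = 6.6 MJ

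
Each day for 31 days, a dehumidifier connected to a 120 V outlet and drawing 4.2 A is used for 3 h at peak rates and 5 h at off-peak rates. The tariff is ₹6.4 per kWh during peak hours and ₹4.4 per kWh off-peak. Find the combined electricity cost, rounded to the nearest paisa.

Power = 4.2 A × 120 V = 504 W = 0.504 kW
Peak energy = 0.504 kW × 3 h × 31 = 46.872 kWh
Off-peak energy = 0.504 kW × 5 h × 31 = 78.12 kWh
Cost = 46.872 × ₹6.4 + 78.12 × ₹4.4 = ₹299.9808 + ₹343.728 = ₹643.71

₹643.71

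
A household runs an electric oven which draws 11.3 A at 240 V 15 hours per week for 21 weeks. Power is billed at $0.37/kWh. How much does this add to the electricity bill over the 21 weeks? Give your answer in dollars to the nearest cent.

Power = 11.3 A × 240 V = 2712 W = 2.712 kW
Runtime = 15 h/week × 21 weeks = 315 h
Energy = 2.712 kW × 315 h = 854.28 kWh
Cost = 854.28 kWh × $0.37/kWh = $316.08

$316.08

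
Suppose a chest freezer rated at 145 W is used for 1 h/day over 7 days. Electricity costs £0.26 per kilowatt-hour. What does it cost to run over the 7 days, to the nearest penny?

Runtime = 1 h/day × 7 days = 7 h
Energy = 0.145 kW × 7 h = 1.015 kWh
Cost = 1.015 kWh × £0.26/kWh = £0.26

£0.26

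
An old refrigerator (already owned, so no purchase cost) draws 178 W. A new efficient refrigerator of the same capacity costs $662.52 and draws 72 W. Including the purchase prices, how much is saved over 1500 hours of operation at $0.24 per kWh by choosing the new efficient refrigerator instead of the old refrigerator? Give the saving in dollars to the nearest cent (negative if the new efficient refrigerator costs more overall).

old refrigerator: $0.00 + (178/1000) kW × 1500 h × $0.24 = $0.00 + $64.08 = $64.08
new efficient refrigerator: $662.52 + (72/1000) kW × 1500 h × $0.24 = $662.52 + $25.92 = $688.44
Saving = $64.08 − $688.44 = −$624.36

-$624.36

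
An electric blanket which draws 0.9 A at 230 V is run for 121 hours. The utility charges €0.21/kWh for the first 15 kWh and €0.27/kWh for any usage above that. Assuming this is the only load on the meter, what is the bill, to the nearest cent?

€5.86

Power = 0.9 A × 230 V = 207 W = 0.207 kW
Energy = 0.207 kW × 121 h = 25.047 kWh
Tier 1 (0–15 kWh): 15 × €0.21 = €3.15
Above 15 kWh: 10.047 × €0.27 = €2.71269
Bill = €5.86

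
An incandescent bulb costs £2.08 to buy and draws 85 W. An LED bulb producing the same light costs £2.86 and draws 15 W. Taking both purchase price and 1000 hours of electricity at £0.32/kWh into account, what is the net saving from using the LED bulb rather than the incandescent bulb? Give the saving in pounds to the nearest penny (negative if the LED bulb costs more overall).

£21.62

incandescent bulb: £2.08 + (85/1000) kW × 1000 h × £0.32 = £2.08 + £27.2 = £29.28
LED bulb: £2.86 + (15/1000) kW × 1000 h × £0.32 = £2.86 + £4.8 = £7.66
Saving = £29.28 − £7.66 = £21.62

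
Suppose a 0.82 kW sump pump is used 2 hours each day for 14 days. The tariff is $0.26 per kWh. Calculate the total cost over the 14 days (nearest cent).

Runtime = 2 h/day × 14 days = 28 h
Energy = 0.82 kW × 28 h = 22.96 kWh
Cost = 22.96 kWh × $0.26/kWh = $5.97

$5.97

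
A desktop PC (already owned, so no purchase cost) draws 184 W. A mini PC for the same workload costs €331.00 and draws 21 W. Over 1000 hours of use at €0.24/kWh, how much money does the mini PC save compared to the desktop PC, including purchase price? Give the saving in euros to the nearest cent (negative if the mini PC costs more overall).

desktop PC: €0.00 + (184/1000) kW × 1000 h × €0.24 = €0.00 + €44.16 = €44.16
mini PC: €331.00 + (21/1000) kW × 1000 h × €0.24 = €331.00 + €5.04 = €336.04
Saving = €44.16 − €336.04 = −€291.88

-€291.88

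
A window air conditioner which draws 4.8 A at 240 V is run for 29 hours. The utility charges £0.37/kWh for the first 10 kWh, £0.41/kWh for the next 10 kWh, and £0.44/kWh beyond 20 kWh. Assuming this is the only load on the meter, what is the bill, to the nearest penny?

£13.70

Power = 4.8 A × 240 V = 1152 W = 1.152 kW
Energy = 1.152 kW × 29 h = 33.408 kWh
Tier 1 (0–10 kWh): 10 × £0.37 = £3.7
Tier 2 (10–20 kWh): 10 × £0.41 = £4.1
Above 20 kWh: 13.408 × £0.44 = £5.89952
Bill = £13.70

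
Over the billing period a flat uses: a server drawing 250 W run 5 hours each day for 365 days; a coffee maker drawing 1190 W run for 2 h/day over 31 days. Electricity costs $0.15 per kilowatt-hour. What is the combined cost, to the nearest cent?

$79.50

server: Runtime = 5 h/day × 365 days = 1825 h
server: 0.25 kW × 1825 h = 456.25 kWh
coffee maker: Runtime = 2 h/day × 31 days = 62 h
coffee maker: 1.19 kW × 62 h = 73.78 kWh
Total energy = 530.03 kWh
Cost = 530.03 × $0.15 = $79.50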